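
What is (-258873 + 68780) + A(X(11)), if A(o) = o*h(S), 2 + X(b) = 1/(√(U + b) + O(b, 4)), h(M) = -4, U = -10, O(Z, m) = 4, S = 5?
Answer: -950429/5 ≈ -1.9009e+5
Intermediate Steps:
X(b) = -2 + 1/(4 + √(-10 + b)) (X(b) = -2 + 1/(√(-10 + b) + 4) = -2 + 1/(4 + √(-10 + b)))
A(o) = -4*o (A(o) = o*(-4) = -4*o)
(-258873 + 68780) + A(X(11)) = (-258873 + 68780) - 4*(-7 - 2*√(-10 + 11))/(4 + √(-10 + 11)) = -190093 - 4*(-7 - 2*√1)/(4 + √1) = -190093 - 4*(-7 - 2*1)/(4 + 1) = -190093 - 4*(-7 - 2)/5 = -190093 - 4*(-9)/5 = -190093 - 4*(-9/5) = -190093 + 36/5 = -950429/5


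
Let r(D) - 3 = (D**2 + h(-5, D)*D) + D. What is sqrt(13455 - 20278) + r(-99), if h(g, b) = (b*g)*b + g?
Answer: 4861695 + I*sqrt(6823) ≈ 4.8617e+6 + 82.601*I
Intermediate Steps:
h(g, b) = g + g*b**2 (h(g, b) = g*b**2 + g = g + g*b**2)
r(D) = 3 + D + D**2 + D*(-5 - 5*D**2) (r(D) = 3 + ((D**2 + (-5*(1 + D**2))*D) + D) = 3 + ((D**2 + (-5 - 5*D**2)*D) + D) = 3 + ((D**2 + D*(-5 - 5*D**2)) + D) = 3 + (D + D**2 + D*(-5 - 5*D**2)) = 3 + D + D**2 + D*(-5 - 5*D**2))
sqrt(13455 - 20278) + r(-99) = sqrt(13455 - 20278) + (3 + (-99)**2 - 5*(-99)**3 - 4*(-99)) = sqrt(-6823) + (3 + 9801 - 5*(-970299) + 396) = I*sqrt(6823) + (3 + 9801 + 4851495 + 396) = I*sqrt(6823) + 4861695 = 4861695 + I*sqrt(6823)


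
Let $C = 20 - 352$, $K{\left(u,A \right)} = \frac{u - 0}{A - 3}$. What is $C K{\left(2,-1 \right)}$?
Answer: $166$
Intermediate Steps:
$K{\left(u,A \right)} = \frac{u}{-3 + A}$ ($K{\left(u,A \right)} = \frac{u + \left(-4 + 4\right)}{-3 + A} = \frac{u + 0}{-3 + A} = \frac{u}{-3 + A}$)
$C = -332$
$C K{\left(2,-1 \right)} = - 332 \frac{2}{-3 - 1} = - 332 \frac{2}{-4} = - 332 \cdot 2 \left(- \frac{1}{4}\right) = \left(-332\right) \left(- \frac{1}{2}\right) = 166$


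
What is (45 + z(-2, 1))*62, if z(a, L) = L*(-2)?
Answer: 2666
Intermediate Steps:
z(a, L) = -2*L
(45 + z(-2, 1))*62 = (45 - 2*1)*62 = (45 - 2)*62 = 43*62 = 2666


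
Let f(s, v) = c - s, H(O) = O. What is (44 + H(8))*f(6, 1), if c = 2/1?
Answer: -208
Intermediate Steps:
c = 2 (c = 2*1 = 2)
f(s, v) = 2 - s
(44 + H(8))*f(6, 1) = (44 + 8)*(2 - 1*6) = 52*(2 - 6) = 52*(-4) = -208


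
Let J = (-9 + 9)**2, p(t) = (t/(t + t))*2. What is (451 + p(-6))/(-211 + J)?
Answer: -452/211 ≈ -2.1422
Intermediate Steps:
p(t) = 1 (p(t) = (t/((2*t)))*2 = (t*(1/(2*t)))*2 = (1/2)*2 = 1)
J = 0 (J = 0**2 = 0)
(451 + p(-6))/(-211 + J) = (451 + 1)/(-211 + 0) = 452/(-211) = 452*(-1/211) = -452/211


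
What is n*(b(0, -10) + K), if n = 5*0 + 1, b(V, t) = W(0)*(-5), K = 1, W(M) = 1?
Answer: -4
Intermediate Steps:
b(V, t) = -5 (b(V, t) = 1*(-5) = -5)
n = 1 (n = 0 + 1 = 1)
n*(b(0, -10) + K) = 1*(-5 + 1) = 1*(-4) = -4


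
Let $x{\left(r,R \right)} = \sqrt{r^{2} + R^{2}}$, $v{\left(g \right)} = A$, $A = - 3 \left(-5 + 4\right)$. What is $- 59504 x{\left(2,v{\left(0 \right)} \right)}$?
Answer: $- 59504 \sqrt{13} \approx -2.1454 \cdot 10^{5}$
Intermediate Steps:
$A = 3$ ($A = \left(-3\right) \left(-1\right) = 3$)
$v{\left(g \right)} = 3$
$x{\left(r,R \right)} = \sqrt{R^{2} + r^{2}}$
$- 59504 x{\left(2,v{\left(0 \right)} \right)} = - 59504 \sqrt{3^{2} + 2^{2}} = - 59504 \sqrt{9 + 4} = - 59504 \sqrt{13}$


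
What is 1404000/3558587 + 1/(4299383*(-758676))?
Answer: 4579621530455273413/11607536782913748996 ≈ 0.39454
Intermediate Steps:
1404000/3558587 + 1/(4299383*(-758676)) = 1404000*(1/3558587) + (1/4299383)*(-1/758676) = 1404000/3558587 - 1/3261838696908 = 4579621530455273413/11607536782913748996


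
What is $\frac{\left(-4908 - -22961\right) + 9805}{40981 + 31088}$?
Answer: $\frac{9286}{24023} \approx 0.38655$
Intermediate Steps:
$\frac{\left(-4908 - -22961\right) + 9805}{40981 + 31088} = \frac{\left(-4908 + 22961\right) + 9805}{72069} = \left(18053 + 9805\right) \frac{1}{72069} = 27858 \cdot \frac{1}{72069} = \frac{9286}{24023}$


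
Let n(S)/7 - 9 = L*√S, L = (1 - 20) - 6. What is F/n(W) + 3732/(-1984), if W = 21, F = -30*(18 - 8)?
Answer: -6987597/3774064 + 625*√21/7609 ≈ -1.4751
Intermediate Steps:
L = -25 (L = -19 - 6 = -25)
F = -300 (F = -30*10 = -300)
n(S) = 63 - 175*√S (n(S) = 63 + 7*(-25*√S) = 63 - 175*√S)
F/n(W) + 3732/(-1984) = -300/(63 - 175*√21) + 3732/(-1984) = -300/(63 - 175*√21) + 3732*(-1/1984) = -300/(63 - 175*√21) - 933/496 = -933/496 - 300/(63 - 175*√21)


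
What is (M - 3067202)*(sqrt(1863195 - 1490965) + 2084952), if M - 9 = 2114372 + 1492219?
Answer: 1124618938896 + 539398*sqrt(372230) ≈ 1.1249e+12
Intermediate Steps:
M = 3606600 (M = 9 + (2114372 + 1492219) = 9 + 3606591 = 3606600)
(M - 3067202)*(sqrt(1863195 - 1490965) + 2084952) = (3606600 - 3067202)*(sqrt(1863195 - 1490965) + 2084952) = 539398*(sqrt(372230) + 2084952) = 539398*(2084952 + sqrt(372230)) = 1124618938896 + 539398*sqrt(372230)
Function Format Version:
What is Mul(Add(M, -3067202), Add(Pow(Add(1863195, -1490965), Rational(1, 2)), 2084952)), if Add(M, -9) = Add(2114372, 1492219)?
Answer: Add(1124618938896, Mul(539398, Pow(372230, Rational(1, 2)))) ≈ 1.1249e+12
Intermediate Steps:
M = 3606600 (M = Add(9, Add(2114372, 1492219)) = Add(9, 3606591) = 3606600)
Mul(Add(M, -3067202), Add(Pow(Add(1863195, -1490965), Rational(1, 2)), 2084952)) = Mul(Add(3606600, -3067202), Add(Pow(Add(1863195, -1490965), Rational(1, 2)), 2084952)) = Mul(539398, Add(Pow(372230, Rational(1, 2)), 2084952)) = Mul(539398, Add(2084952, Pow(372230, Rational(1, 2)))) = Add(1124618938896, Mul(539398, Pow(372230, Rational(1, 2))))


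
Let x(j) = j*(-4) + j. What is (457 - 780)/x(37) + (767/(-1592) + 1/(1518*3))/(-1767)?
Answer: 36300364241/12473569944 ≈ 2.9102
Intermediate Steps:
x(j) = -3*j (x(j) = -4*j + j = -3*j)
(457 - 780)/x(37) + (767/(-1592) + 1/(1518*3))/(-1767) = (457 - 780)/((-3*37)) + (767/(-1592) + 1/(1518*3))/(-1767) = -323/(-111) + (767*(-1/1592) + (1/1518)*(⅓))*(-1/1767) = -323*(-1/111) + (-767/1592 + 1/4554)*(-1/1767) = 323/111 - 1745663/3624984*(-1/1767) = 323/111 + 91877/337123512 = 36300364241/12473569944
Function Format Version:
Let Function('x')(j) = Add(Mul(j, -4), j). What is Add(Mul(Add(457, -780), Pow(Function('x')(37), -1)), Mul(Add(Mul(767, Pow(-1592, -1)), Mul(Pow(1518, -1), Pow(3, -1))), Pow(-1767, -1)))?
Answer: Rational(36300364241, 12473569944) ≈ 2.9102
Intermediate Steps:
Function('x')(j) = Mul(-3, j) (Function('x')(j) = Add(Mul(-4, j), j) = Mul(-3, j))
Add(Mul(Add(457, -780), Pow(Function('x')(37), -1)), Mul(Add(Mul(767, Pow(-1592, -1)), Mul(Pow(1518, -1), Pow(3, -1))), Pow(-1767, -1))) = Add(Mul(Add(457, -780), Pow(Mul(-3, 37), -1)), Mul(Add(Mul(767, Pow(-1592, -1)), Mul(Pow(1518, -1), Pow(3, -1))), Pow(-1767, -1))) = Add(Mul(-323, Pow(-111, -1)), Mul(Add(Mul(767, Rational(-1, 1592)), Mul(Rational(1, 1518), Rational(1, 3))), Rational(-1, 1767))) = Add(Mul(-323, Rational(-1, 111)), Mul(Add(Rational(-767, 1592), Rational(1, 4554)), Rational(-1, 1767))) = Add(Rational(323, 111), Mul(Rational(-1745663, 3624984), Rational(-1, 1767))) = Add(Rational(323, 111), Rational(91877, 337123512)) = Rational(36300364241, 12473569944)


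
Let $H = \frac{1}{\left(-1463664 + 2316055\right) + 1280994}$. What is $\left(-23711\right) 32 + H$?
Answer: $- \frac{1618710135519}{2133385} \approx -7.5875 \cdot 10^{5}$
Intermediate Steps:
$H = \frac{1}{2133385}$ ($H = \frac{1}{852391 + 1280994} = \frac{1}{2133385} \approx 4.6874 \cdot 10^{-7}$)
$\left(-23711\right) 32 + H = \left(-23711\right) 32 + \frac{1}{2133385} = -758752 + \frac{1}{2133385} = - \frac{1618710135519}{2133385}$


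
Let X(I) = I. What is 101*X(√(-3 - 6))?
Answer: 303*I ≈ 303.0*I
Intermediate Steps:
101*X(√(-3 - 6)) = 101*√(-3 - 6) = 101*√(-9) = 101*(3*I) = 303*I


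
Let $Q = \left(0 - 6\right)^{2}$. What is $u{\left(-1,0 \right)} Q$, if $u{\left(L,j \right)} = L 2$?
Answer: $-72$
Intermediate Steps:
$u{\left(L,j \right)} = 2 L$
$Q = 36$ ($Q = \left(-6\right)^{2} = 36$)
$u{\left(-1,0 \right)} Q = 2 \left(-1\right) 36 = \left(-2\right) 36 = -72$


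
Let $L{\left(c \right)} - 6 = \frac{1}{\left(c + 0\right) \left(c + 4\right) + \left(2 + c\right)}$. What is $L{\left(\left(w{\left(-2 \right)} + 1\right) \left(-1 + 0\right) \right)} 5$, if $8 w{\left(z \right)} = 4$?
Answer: $\frac{370}{13} \approx 28.462$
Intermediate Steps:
$w{\left(z \right)} = \frac{1}{2}$ ($w{\left(z \right)} = \frac{1}{8} \cdot 4 = \frac{1}{2}$)
$L{\left(c \right)} = 6 + \frac{1}{2 + c + c \left(4 + c\right)}$ ($L{\left(c \right)} = 6 + \frac{1}{\left(c + 0\right) \left(c + 4\right) + \left(2 + c\right)} = 6 + \frac{1}{c \left(4 + c\right) + \left(2 + c\right)} = 6 + \frac{1}{2 + c + c \left(4 + c\right)}$)
$L{\left(\left(w{\left(-2 \right)} + 1\right) \left(-1 + 0\right) \right)} 5 = \frac{13 + 6 \left(\left(\frac{1}{2} + 1\right) \left(-1 + 0\right)\right)^{2} + 30 \left(\frac{1}{2} + 1\right) \left(-1 + 0\right)}{2 + \left(\left(\frac{1}{2} + 1\right) \left(-1 + 0\right)\right)^{2} + 5 \left(\frac{1}{2} + 1\right) \left(-1 + 0\right)} 5 = \frac{13 + 6 \left(\frac{3}{2} \left(-1\right)\right)^{2} + 30 \cdot \frac{3}{2} \left(-1\right)}{2 + \left(\frac{3}{2} \left(-1\right)\right)^{2} + 5 \cdot \frac{3}{2} \left(-1\right)} 5 = \frac{13 + 6 \left(- \frac{3}{2}\right)^{2} + 30 \left(- \frac{3}{2}\right)}{2 + \left(- \frac{3}{2}\right)^{2} + 5 \left(- \frac{3}{2}\right)} 5 = \frac{13 + 6 \cdot \frac{9}{4} - 45}{2 + \frac{9}{4} - \frac{15}{2}} \cdot 5 = \frac{13 + \frac{27}{2} - 45}{- \frac{13}{4}} \cdot 5 = \left(- \frac{4}{13}\right) \left(- \frac{37}{2}\right) 5 = \frac{74}{13} \cdot 5 = \frac{370}{13}$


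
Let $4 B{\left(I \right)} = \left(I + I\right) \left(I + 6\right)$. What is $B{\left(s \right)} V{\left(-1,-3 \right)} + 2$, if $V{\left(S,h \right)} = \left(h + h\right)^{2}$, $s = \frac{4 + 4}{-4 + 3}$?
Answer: $290$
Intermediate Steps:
$s = -8$ ($s = \frac{8}{-1} = 8 \left(-1\right) = -8$)
$V{\left(S,h \right)} = 4 h^{2}$ ($V{\left(S,h \right)} = \left(2 h\right)^{2} = 4 h^{2}$)
$B{\left(I \right)} = \frac{I \left(6 + I\right)}{2}$ ($B{\left(I \right)} = \frac{\left(I + I\right) \left(I + 6\right)}{4} = \frac{2 I \left(6 + I\right)}{4} = \frac{I \left(6 + I\right)}{2}$)
$B{\left(s \right)} V{\left(-1,-3 \right)} + 2 = \frac{1}{2} \left(-8\right) \left(6 - 8\right) 4 \left(-3\right)^{2} + 2 = \frac{1}{2} \left(-8\right) \left(-2\right) 4 \cdot 9 + 2 = 8 \cdot 36 + 2 = 288 + 2 = 290$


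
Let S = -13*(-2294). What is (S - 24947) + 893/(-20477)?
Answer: 99824482/20477 ≈ 4875.0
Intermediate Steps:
S = 29822 (S = -1*(-29822) = 29822)
(S - 24947) + 893/(-20477) = (29822 - 24947) + 893/(-20477) = 4875 + 893*(-1/20477) = 4875 - 893/20477 = 99824482/20477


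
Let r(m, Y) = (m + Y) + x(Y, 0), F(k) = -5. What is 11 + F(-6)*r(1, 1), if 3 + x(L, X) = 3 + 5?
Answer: -24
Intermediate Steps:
x(L, X) = 5 (x(L, X) = -3 + (3 + 5) = -3 + 8 = 5)
r(m, Y) = 5 + Y + m (r(m, Y) = (m + Y) + 5 = (Y + m) + 5 = 5 + Y + m)
11 + F(-6)*r(1, 1) = 11 - 5*(5 + 1 + 1) = 11 - 5*7 = 11 - 35 = -24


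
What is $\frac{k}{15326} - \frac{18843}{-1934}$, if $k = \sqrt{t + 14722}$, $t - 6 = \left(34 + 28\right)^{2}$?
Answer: $\frac{18843}{1934} + \frac{\sqrt{4643}}{7663} \approx 9.7519$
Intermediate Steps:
$t = 3850$ ($t = 6 + \left(34 + 28\right)^{2} = 6 + 62^{2} = 6 + 3844 = 3850$)
$k = 2 \sqrt{4643}$ ($k = \sqrt{3850 + 14722} = \sqrt{18572} = 2 \sqrt{4643} \approx 136.28$)
$\frac{k}{15326} - \frac{18843}{-1934} = \frac{2 \sqrt{4643}}{15326} - \frac{18843}{-1934} = 2 \sqrt{4643} \cdot \frac{1}{15326} - - \frac{18843}{1934} = \frac{\sqrt{4643}}{7663} + \frac{18843}{1934} = \frac{18843}{1934} + \frac{\sqrt{4643}}{7663}$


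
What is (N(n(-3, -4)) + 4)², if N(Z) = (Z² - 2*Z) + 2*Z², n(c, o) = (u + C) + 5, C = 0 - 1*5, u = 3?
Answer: 625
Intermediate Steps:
C = -5 (C = 0 - 5 = -5)
n(c, o) = 3 (n(c, o) = (3 - 5) + 5 = -2 + 5 = 3)
N(Z) = -2*Z + 3*Z²
(N(n(-3, -4)) + 4)² = (3*(-2 + 3*3) + 4)² = (3*(-2 + 9) + 4)² = (3*7 + 4)² = (21 + 4)² = 25² = 625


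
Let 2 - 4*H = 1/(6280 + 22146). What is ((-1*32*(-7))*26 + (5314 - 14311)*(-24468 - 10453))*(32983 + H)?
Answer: 1178324543651478863/113704 ≈ 1.0363e+13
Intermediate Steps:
H = 56851/113704 (H = 1/2 - 1/(4*(6280 + 22146)) = 1/2 - 1/4/28426 = 1/2 - 1/4*1/28426 = 1/2 - 1/113704 = 56851/113704 ≈ 0.49999)
((-1*32*(-7))*26 + (5314 - 14311)*(-24468 - 10453))*(32983 + H) = ((-1*32*(-7))*26 + (5314 - 14311)*(-24468 - 10453))*(32983 + 56851/113704) = (-32*(-7)*26 - 8997*(-34921))*(3750355883/113704) = (224*26 + 314184237)*(3750355883/113704) = (5824 + 314184237)*(3750355883/113704) = 314190061*(3750355883/113704) = 1178324543651478863/113704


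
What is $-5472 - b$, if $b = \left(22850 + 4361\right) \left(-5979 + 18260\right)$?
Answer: $-334183763$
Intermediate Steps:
$b = 334178291$ ($b = 27211 \cdot 12281 = 334178291$)
$-5472 - b = -5472 - 334178291 = -334183763$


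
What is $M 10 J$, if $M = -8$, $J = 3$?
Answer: $-240$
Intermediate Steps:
$M 10 J = - 8 \cdot 10 \cdot 3 = \left(-8\right) 30 = -240$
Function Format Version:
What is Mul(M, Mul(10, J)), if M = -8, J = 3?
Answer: -240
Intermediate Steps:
Mul(M, Mul(10, J)) = Mul(-8, Mul(10, 3)) = Mul(-8, 30) = -240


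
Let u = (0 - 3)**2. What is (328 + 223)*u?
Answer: 4959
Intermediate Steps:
u = 9 (u = (-3)**2 = 9)
(328 + 223)*u = (328 + 223)*9 = 551*9 = 4959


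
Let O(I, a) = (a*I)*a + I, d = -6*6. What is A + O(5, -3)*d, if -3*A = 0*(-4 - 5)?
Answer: -1800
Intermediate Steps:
d = -36
O(I, a) = I + I*a² (O(I, a) = (I*a)*a + I = I*a² + I = I + I*a²)
A = 0 (A = -0*(-4 - 5) = -0*(-9) = -⅓*0 = 0)
A + O(5, -3)*d = 0 + (5*(1 + (-3)²))*(-36) = 0 + (5*(1 + 9))*(-36) = 0 + (5*10)*(-36) = 0 + 50*(-36) = 0 - 1800 = -1800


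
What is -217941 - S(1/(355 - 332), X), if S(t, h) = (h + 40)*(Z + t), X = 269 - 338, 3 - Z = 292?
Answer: -5205377/23 ≈ -2.2632e+5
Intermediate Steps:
Z = -289 (Z = 3 - 1*292 = 3 - 292 = -289)
X = -69
S(t, h) = (-289 + t)*(40 + h) (S(t, h) = (h + 40)*(-289 + t) = (40 + h)*(-289 + t) = (-289 + t)*(40 + h))
-217941 - S(1/(355 - 332), X) = -217941 - (-11560 - 289*(-69) + 40/(355 - 332) - 69/(355 - 332)) = -217941 - (-11560 + 19941 + 40/23 - 69/23) = -217941 - (-11560 + 19941 + 40*(1/23) - 69*1/23) = -217941 - (-11560 + 19941 + 40/23 - 3) = -217941 - 1*192734/23 = -217941 - 192734/23 = -5205377/23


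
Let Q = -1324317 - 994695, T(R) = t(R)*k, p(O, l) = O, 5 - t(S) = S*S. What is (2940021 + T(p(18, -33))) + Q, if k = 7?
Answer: 618776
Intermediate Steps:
t(S) = 5 - S² (t(S) = 5 - S*S = 5 - S²)
T(R) = 35 - 7*R² (T(R) = (5 - R²)*7 = 35 - 7*R²)
Q = -2319012
(2940021 + T(p(18, -33))) + Q = (2940021 + (35 - 7*18²)) - 2319012 = (2940021 + (35 - 7*324)) - 2319012 = (2940021 + (35 - 2268)) - 2319012 = (2940021 - 2233) - 2319012 = 2937788 - 2319012 = 618776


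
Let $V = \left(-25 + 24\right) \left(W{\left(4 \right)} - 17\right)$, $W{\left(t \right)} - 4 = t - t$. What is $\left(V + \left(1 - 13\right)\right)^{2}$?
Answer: $1$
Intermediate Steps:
$W{\left(t \right)} = 4$ ($W{\left(t \right)} = 4 + \left(t - t\right) = 4 + 0 = 4$)
$V = 13$ ($V = \left(-25 + 24\right) \left(4 - 17\right) = \left(-1\right) \left(-13\right) = 13$)
$\left(V + \left(1 - 13\right)\right)^{2} = \left(13 + \left(1 - 13\right)\right)^{2} = \left(13 - 12\right)^{2} = 1^{2} = 1$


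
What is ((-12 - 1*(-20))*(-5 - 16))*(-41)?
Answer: 6888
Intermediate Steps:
((-12 - 1*(-20))*(-5 - 16))*(-41) = ((-12 + 20)*(-21))*(-41) = (8*(-21))*(-41) = -168*(-41) = 6888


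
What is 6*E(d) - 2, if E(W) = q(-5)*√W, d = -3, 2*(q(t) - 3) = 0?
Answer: -2 + 18*I*√3 ≈ -2.0 + 31.177*I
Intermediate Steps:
q(t) = 3 (q(t) = 3 + (½)*0 = 3 + 0 = 3)
E(W) = 3*√W
6*E(d) - 2 = 6*(3*√(-3)) - 2 = 6*(3*(I*√3)) - 2 = 6*(3*I*√3) - 2 = 18*I*√3 - 2 = -2 + 18*I*√3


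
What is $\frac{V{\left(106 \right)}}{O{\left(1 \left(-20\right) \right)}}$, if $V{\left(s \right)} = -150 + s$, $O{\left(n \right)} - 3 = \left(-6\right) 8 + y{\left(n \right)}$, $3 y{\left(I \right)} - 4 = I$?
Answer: $\frac{132}{151} \approx 0.87417$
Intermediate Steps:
$y{\left(I \right)} = \frac{4}{3} + \frac{I}{3}$
$O{\left(n \right)} = - \frac{131}{3} + \frac{n}{3}$ ($O{\left(n \right)} = 3 + \left(\left(-6\right) 8 + \left(\frac{4}{3} + \frac{n}{3}\right)\right) = 3 + \left(-48 + \left(\frac{4}{3} + \frac{n}{3}\right)\right) = 3 + \left(- \frac{140}{3} + \frac{n}{3}\right) = - \frac{131}{3} + \frac{n}{3}$)
$\frac{V{\left(106 \right)}}{O{\left(1 \left(-20\right) \right)}} = \frac{-150 + 106}{- \frac{131}{3} + \frac{1 \left(-20\right)}{3}} = - \frac{44}{- \frac{131}{3} + \frac{1}{3} \left(-20\right)} = - \frac{44}{- \frac{131}{3} - \frac{20}{3}} = - \frac{44}{- \frac{151}{3}} = \left(-44\right) \left(- \frac{3}{151}\right) = \frac{132}{151}$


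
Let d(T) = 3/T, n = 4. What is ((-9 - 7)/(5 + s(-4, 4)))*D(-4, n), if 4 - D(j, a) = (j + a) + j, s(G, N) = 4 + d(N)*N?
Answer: -32/3 ≈ -10.667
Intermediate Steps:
s(G, N) = 7 (s(G, N) = 4 + (3/N)*N = 4 + 3 = 7)
D(j, a) = 4 - a - 2*j (D(j, a) = 4 - ((j + a) + j) = 4 - ((a + j) + j) = 4 - (a + 2*j) = 4 + (-a - 2*j) = 4 - a - 2*j)
((-9 - 7)/(5 + s(-4, 4)))*D(-4, n) = ((-9 - 7)/(5 + 7))*(4 - 1*4 - 2*(-4)) = (-16/12)*(4 - 4 + 8) = -16*1/12*8 = -4/3*8 = -32/3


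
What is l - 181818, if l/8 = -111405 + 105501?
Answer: -229050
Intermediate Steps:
l = -47232 (l = 8*(-111405 + 105501) = 8*(-5904) = -47232)
l - 181818 = -47232 - 181818 = -229050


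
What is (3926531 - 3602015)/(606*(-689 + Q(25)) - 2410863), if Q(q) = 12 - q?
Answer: -108172/945425 ≈ -0.11442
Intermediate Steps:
(3926531 - 3602015)/(606*(-689 + Q(25)) - 2410863) = (3926531 - 3602015)/(606*(-689 + (12 - 1*25)) - 2410863) = 324516/(606*(-689 + (12 - 25)) - 2410863) = 324516/(606*(-689 - 13) - 2410863) = 324516/(606*(-702) - 2410863) = 324516/(-425412 - 2410863) = 324516/(-2836275) = 324516*(-1/2836275) = -108172/945425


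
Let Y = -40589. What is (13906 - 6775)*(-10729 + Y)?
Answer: -365948658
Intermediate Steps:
(13906 - 6775)*(-10729 + Y) = (13906 - 6775)*(-10729 - 40589) = 7131*(-51318) = -365948658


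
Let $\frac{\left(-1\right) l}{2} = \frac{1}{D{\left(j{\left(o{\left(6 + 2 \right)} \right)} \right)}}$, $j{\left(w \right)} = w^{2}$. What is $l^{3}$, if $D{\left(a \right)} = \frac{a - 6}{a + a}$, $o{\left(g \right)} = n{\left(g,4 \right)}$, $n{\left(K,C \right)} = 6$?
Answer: $- \frac{13824}{125} \approx -110.59$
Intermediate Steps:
$o{\left(g \right)} = 6$
$D{\left(a \right)} = \frac{-6 + a}{2 a}$
$l = - \frac{24}{5}$ ($l = - \frac{2}{\frac{1}{2} \frac{1}{6^{2}} \left(-6 + 6^{2}\right)} = - \frac{2}{\frac{1}{2} \cdot \frac{1}{36} \left(-6 + 36\right)} = - \frac{2}{\frac{1}{2} \cdot \frac{1}{36} \cdot 30} = - \frac{2}{\frac{5}{12}} = \left(-2\right) \frac{12}{5} = - \frac{24}{5} \approx -4.8$)
$l^{3} = \left(- \frac{24}{5}\right)^{3} = - \frac{13824}{125}$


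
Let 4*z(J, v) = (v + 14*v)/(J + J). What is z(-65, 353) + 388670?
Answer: 40420621/104 ≈ 3.8866e+5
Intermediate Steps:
z(J, v) = 15*v/(8*J) (z(J, v) = ((v + 14*v)/(J + J))/4 = ((15*v)/((2*J)))/4 = ((15*v)*(1/(2*J)))/4 = (15*v/(2*J))/4 = 15*v/(8*J))
z(-65, 353) + 388670 = (15/8)*353/(-65) + 388670 = (15/8)*353*(-1/65) + 388670 = -1059/104 + 388670 = 40420621/104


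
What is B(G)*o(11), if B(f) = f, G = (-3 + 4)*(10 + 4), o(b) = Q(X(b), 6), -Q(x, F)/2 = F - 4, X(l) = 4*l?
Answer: -56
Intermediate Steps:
Q(x, F) = 8 - 2*F (Q(x, F) = -2*(F - 4) = -2*(-4 + F) = 8 - 2*F)
o(b) = -4 (o(b) = 8 - 2*6 = 8 - 12 = -4)
G = 14 (G = 1*14 = 14)
B(G)*o(11) = 14*(-4) = -56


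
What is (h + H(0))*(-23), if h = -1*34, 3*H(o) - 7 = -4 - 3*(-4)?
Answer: 667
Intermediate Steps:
H(o) = 5 (H(o) = 7/3 + (-4 - 3*(-4))/3 = 7/3 + (-4 + 12)/3 = 7/3 + (1/3)*8 = 7/3 + 8/3 = 5)
h = -34
(h + H(0))*(-23) = (-34 + 5)*(-23) = -29*(-23) = 667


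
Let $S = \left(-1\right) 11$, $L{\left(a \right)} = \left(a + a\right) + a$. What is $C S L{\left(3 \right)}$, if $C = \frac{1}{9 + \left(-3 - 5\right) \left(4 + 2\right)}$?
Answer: $\frac{33}{13} \approx 2.5385$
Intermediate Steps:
$C = - \frac{1}{39}$ ($C = \frac{1}{9 - 48} = \frac{1}{-39} = - \frac{1}{39} \approx -0.025641$)
$L{\left(a \right)} = 3 a$ ($L{\left(a \right)} = 2 a + a = 3 a$)
$S = -11$
$C S L{\left(3 \right)} = \left(- \frac{1}{39}\right) \left(-11\right) 3 \cdot 3 = \frac{11}{39} \cdot 9 = \frac{33}{13}$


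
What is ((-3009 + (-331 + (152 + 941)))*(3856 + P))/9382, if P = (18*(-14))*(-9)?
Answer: -6880314/4691 ≈ -1466.7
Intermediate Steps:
P = 2268 (P = -252*(-9) = 2268)
((-3009 + (-331 + (152 + 941)))*(3856 + P))/9382 = ((-3009 + (-331 + (152 + 941)))*(3856 + 2268))/9382 = ((-3009 + (-331 + 1093))*6124)*(1/9382) = ((-3009 + 762)*6124)*(1/9382) = -2247*6124*(1/9382) = -13760628*1/9382 = -6880314/4691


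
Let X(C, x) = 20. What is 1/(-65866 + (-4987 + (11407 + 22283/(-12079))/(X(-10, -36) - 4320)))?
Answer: -5193970/368022132697 ≈ -1.4113e-5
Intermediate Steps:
1/(-65866 + (-4987 + (11407 + 22283/(-12079))/(X(-10, -36) - 4320))) = 1/(-65866 + (-4987 + (11407 + 22283/(-12079))/(20 - 4320))) = 1/(-65866 + (-4987 + (11407 + 22283*(-1/12079))/(-4300))) = 1/(-65866 + (-4987 + (11407 - 22283/12079)*(-1/4300))) = 1/(-65866 + (-4987 + (137762870/12079)*(-1/4300))) = 1/(-65866 + (-4987 - 13776287/5193970)) = 1/(-65866 - 25916104677/5193970) = 1/(-368022132697/5193970) = -5193970/368022132697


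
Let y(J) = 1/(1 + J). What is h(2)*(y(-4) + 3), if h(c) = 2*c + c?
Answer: 16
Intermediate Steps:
h(c) = 3*c
h(2)*(y(-4) + 3) = (3*2)*(1/(1 - 4) + 3) = 6*(1/(-3) + 3) = 6*(-⅓ + 3) = 6*(8/3) = 16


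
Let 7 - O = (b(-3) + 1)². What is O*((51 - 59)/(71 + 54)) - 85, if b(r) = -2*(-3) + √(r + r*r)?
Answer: -10241/125 + 112*√6/125 ≈ -79.733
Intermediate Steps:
b(r) = 6 + √(r + r²)
O = 7 - (7 + √6)² (O = 7 - ((6 + √(-3*(1 - 3))) + 1)² = 7 - ((6 + √(-3*(-2))) + 1)² = 7 - ((6 + √6) + 1)² = 7 - (7 + √6)² ≈ -82.293)
O*((51 - 59)/(71 + 54)) - 85 = (7 - (7 + √6)²)*((51 - 59)/(71 + 54)) - 85 = (7 - (7 + √6)²)*(-8/125) - 85 = (-56/125 + 8*(7 + √6)²/125) - 85 = -10681/125 + 8*(7 + √6)²/125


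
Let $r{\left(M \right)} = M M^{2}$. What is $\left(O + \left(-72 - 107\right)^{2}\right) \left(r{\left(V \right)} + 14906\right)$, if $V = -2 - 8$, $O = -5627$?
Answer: $367313084$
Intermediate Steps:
$V = -10$
$r{\left(M \right)} = M^{3}$
$\left(O + \left(-72 - 107\right)^{2}\right) \left(r{\left(V \right)} + 14906\right) = \left(-5627 + \left(-72 - 107\right)^{2}\right) \left(\left(-10\right)^{3} + 14906\right) = \left(-5627 + \left(-179\right)^{2}\right) \left(-1000 + 14906\right) = \left(-5627 + 32041\right) 13906 = 26414 \cdot 13906 = 367313084$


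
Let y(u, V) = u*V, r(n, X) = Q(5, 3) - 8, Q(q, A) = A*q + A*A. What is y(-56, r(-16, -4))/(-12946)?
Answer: 448/6473 ≈ 0.069211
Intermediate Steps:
Q(q, A) = A**2 + A*q (Q(q, A) = A*q + A**2 = A**2 + A*q)
r(n, X) = 16 (r(n, X) = 3*(3 + 5) - 8 = 3*8 - 8 = 24 - 8 = 16)
y(u, V) = V*u
y(-56, r(-16, -4))/(-12946) = (16*(-56))/(-12946) = -896*(-1/12946) = 448/6473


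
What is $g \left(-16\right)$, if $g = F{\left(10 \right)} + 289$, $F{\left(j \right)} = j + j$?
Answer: $-4944$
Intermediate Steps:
$F{\left(j \right)} = 2 j$
$g = 309$ ($g = 2 \cdot 10 + 289 = 20 + 289 = 309$)
$g \left(-16\right) = 309 \left(-16\right) = -4944$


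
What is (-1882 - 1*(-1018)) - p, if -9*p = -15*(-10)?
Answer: -2542/3 ≈ -847.33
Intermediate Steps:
p = -50/3 (p = -(-5)*(-10)/3 = -1/9*150 = -50/3 ≈ -16.667)
(-1882 - 1*(-1018)) - p = (-1882 - 1*(-1018)) - 1*(-50/3) = (-1882 + 1018) + 50/3 = -864 + 50/3 = -2542/3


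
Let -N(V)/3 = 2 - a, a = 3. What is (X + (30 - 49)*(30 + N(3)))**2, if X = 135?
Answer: 242064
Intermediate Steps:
N(V) = 3 (N(V) = -3*(2 - 1*3) = -3*(2 - 3) = -3*(-1) = 3)
(X + (30 - 49)*(30 + N(3)))**2 = (135 + (30 - 49)*(30 + 3))**2 = (135 - 19*33)**2 = (135 - 627)**2 = (-492)**2 = 242064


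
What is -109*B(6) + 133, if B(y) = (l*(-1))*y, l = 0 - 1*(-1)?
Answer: 787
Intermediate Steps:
l = 1 (l = 0 + 1 = 1)
B(y) = -y (B(y) = (1*(-1))*y = -y)
-109*B(6) + 133 = -(-109)*6 + 133 = -109*(-6) + 133 = 654 + 133 = 787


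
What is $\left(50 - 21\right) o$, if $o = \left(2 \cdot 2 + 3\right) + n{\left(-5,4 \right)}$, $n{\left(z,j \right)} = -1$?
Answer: $174$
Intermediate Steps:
$o = 6$ ($o = \left(2 \cdot 2 + 3\right) - 1 = \left(4 + 3\right) - 1 = 7 - 1 = 6$)
$\left(50 - 21\right) o = \left(50 - 21\right) 6 = 29 \cdot 6 = 174$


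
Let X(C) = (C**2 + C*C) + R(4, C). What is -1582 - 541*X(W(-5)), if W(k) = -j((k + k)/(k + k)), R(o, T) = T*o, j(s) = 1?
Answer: -500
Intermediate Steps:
W(k) = -1 (W(k) = -1*1 = -1)
X(C) = 2*C**2 + 4*C (X(C) = (C**2 + C*C) + C*4 = (C**2 + C**2) + 4*C = 2*C**2 + 4*C)
-1582 - 541*X(W(-5)) = -1582 - 1082*(-1)*(2 - 1) = -1582 - 1082*(-1) = -1582 - 541*(-2) = -1582 + 1082 = -500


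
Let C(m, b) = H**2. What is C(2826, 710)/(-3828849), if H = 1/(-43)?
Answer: -1/7079541801 ≈ -1.4125e-10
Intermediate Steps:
H = -1/43 ≈ -0.023256
C(m, b) = 1/1849 (C(m, b) = (-1/43)**2 = 1/1849)
C(2826, 710)/(-3828849) = (1/1849)/(-3828849) = (1/1849)*(-1/3828849) = -1/7079541801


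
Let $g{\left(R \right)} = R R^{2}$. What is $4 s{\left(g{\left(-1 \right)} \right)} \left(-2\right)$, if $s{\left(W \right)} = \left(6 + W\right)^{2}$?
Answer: $-200$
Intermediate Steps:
$g{\left(R \right)} = R^{3}$
$4 s{\left(g{\left(-1 \right)} \right)} \left(-2\right) = 4 \left(6 + \left(-1\right)^{3}\right)^{2} \left(-2\right) = 4 \left(6 - 1\right)^{2} \left(-2\right) = 4 \cdot 5^{2} \left(-2\right) = 4 \cdot 25 \left(-2\right) = 100 \left(-2\right) = -200$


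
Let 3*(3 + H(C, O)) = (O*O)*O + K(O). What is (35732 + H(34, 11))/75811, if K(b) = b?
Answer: 108529/227433 ≈ 0.47719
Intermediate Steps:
H(C, O) = -3 + O/3 + O³/3 (H(C, O) = -3 + ((O*O)*O + O)/3 = -3 + (O²*O + O)/3 = -3 + (O³ + O)/3 = -3 + (O + O³)/3 = -3 + (O/3 + O³/3) = -3 + O/3 + O³/3)
(35732 + H(34, 11))/75811 = (35732 + (-3 + (⅓)*11 + (⅓)*11³))/75811 = (35732 + (-3 + 11/3 + (⅓)*1331))*(1/75811) = (35732 + (-3 + 11/3 + 1331/3))*(1/75811) = (35732 + 1333/3)*(1/75811) = (108529/3)*(1/75811) = 108529/227433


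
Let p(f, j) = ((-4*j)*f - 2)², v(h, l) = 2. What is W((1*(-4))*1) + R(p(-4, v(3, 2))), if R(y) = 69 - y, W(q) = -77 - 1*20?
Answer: -928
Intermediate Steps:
W(q) = -97 (W(q) = -77 - 20 = -97)
p(f, j) = (-2 - 4*f*j)² (p(f, j) = (-4*f*j - 2)² = (-2 - 4*f*j)²)
W((1*(-4))*1) + R(p(-4, v(3, 2))) = -97 + (69 - 4*(1 + 2*(-4)*2)²) = -97 + (69 - 4*(1 - 16)²) = -97 + (69 - 4*(-15)²) = -97 + (69 - 4*225) = -97 + (69 - 1*900) = -97 + (69 - 900) = -97 - 831 = -928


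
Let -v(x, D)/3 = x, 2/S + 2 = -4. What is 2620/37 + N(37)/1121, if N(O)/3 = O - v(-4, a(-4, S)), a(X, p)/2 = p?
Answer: 2939795/41477 ≈ 70.878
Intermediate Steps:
S = -⅓ (S = 2/(-2 - 4) = 2/(-6) = 2*(-⅙) = -⅓ ≈ -0.33333)
a(X, p) = 2*p
v(x, D) = -3*x
N(O) = -36 + 3*O (N(O) = 3*(O - (-3)*(-4)) = 3*(O - 1*12) = 3*(O - 12) = 3*(-12 + O) = -36 + 3*O)
2620/37 + N(37)/1121 = 2620/37 + (-36 + 3*37)/1121 = 2620*(1/37) + (-36 + 111)*(1/1121) = 2620/37 + 75*(1/1121) = 2620/37 + 75/1121 = 2939795/41477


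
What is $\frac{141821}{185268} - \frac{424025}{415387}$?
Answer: $- \frac{2806809139}{10993988388} \approx -0.2553$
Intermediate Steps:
$\frac{141821}{185268} - \frac{424025}{415387} = 141821 \cdot \frac{1}{185268} - \frac{60575}{59341} = \frac{141821}{185268} - \frac{60575}{59341} = - \frac{2806809139}{10993988388}$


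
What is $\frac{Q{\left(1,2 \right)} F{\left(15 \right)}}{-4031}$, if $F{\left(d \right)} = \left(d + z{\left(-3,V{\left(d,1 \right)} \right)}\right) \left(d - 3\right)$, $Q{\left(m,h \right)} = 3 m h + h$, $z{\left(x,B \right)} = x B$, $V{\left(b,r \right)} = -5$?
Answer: $- \frac{2880}{4031} \approx -0.71446$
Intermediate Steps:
$z{\left(x,B \right)} = B x$
$Q{\left(m,h \right)} = h + 3 h m$ ($Q{\left(m,h \right)} = 3 h m + h = h + 3 h m$)
$F{\left(d \right)} = \left(-3 + d\right) \left(15 + d\right)$ ($F{\left(d \right)} = \left(d - -15\right) \left(d - 3\right) = \left(d + 15\right) \left(-3 + d\right) = \left(15 + d\right) \left(-3 + d\right) = \left(-3 + d\right) \left(15 + d\right)$)
$\frac{Q{\left(1,2 \right)} F{\left(15 \right)}}{-4031} = \frac{2 \left(1 + 3 \cdot 1\right) \left(-45 + 15^{2} + 12 \cdot 15\right)}{-4031} = 2 \left(1 + 3\right) \left(-45 + 225 + 180\right) \left(- \frac{1}{4031}\right) = 2 \cdot 4 \cdot 360 \left(- \frac{1}{4031}\right) = 8 \cdot 360 \left(- \frac{1}{4031}\right) = 2880 \left(- \frac{1}{4031}\right) = - \frac{2880}{4031}$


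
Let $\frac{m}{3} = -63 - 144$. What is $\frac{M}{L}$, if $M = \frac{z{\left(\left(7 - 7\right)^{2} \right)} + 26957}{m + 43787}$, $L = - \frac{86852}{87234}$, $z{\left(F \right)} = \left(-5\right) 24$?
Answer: $- \frac{1170549429}{1874526716} \approx -0.62445$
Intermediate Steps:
$m = -621$ ($m = 3 \left(-63 - 144\right) = 3 \left(-207\right) = -621$)
$z{\left(F \right)} = -120$
$L = - \frac{43426}{43617}$ ($L = \left(-86852\right) \frac{1}{87234} = - \frac{43426}{43617} \approx -0.99562$)
$M = \frac{26837}{43166}$ ($M = \frac{-120 + 26957}{-621 + 43787} = \frac{26837}{43166} \approx 0.62172$)
$\frac{M}{L} = \frac{26837}{43166 \left(- \frac{43426}{43617}\right)} = \frac{26837}{43166} \left(- \frac{43617}{43426}\right) = - \frac{1170549429}{1874526716}$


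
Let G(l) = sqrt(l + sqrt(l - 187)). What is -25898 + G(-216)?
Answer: -25898 + sqrt(-216 + I*sqrt(403)) ≈ -25897.0 + 14.713*I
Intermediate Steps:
G(l) = sqrt(l + sqrt(-187 + l))
-25898 + G(-216) = -25898 + sqrt(-216 + sqrt(-187 - 216)) = -25898 + sqrt(-216 + sqrt(-403)) = -25898 + sqrt(-216 + I*sqrt(403))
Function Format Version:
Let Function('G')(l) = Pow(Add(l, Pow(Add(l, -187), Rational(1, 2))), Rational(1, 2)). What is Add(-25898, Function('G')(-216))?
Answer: Add(-25898, Pow(Add(-216, Mul(I, Pow(403, Rational(1, 2)))), Rational(1, 2))) ≈ Add(-25897., Mul(14.713, I))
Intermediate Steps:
Function('G')(l) = Pow(Add(l, Pow(Add(-187, l), Rational(1, 2))), Rational(1, 2))
Add(-25898, Function('G')(-216)) = Add(-25898, Pow(Add(-216, Pow(Add(-187, -216), Rational(1, 2))), Rational(1, 2))) = Add(-25898, Pow(Add(-216, Pow(-403, Rational(1, 2))), Rational(1, 2))) = Add(-25898, Pow(Add(-216, Mul(I, Pow(403, Rational(1, 2)))), Rational(1, 2)))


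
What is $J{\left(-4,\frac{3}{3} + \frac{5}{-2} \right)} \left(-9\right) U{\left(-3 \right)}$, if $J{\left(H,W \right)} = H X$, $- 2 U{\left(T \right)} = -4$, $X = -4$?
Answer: $-288$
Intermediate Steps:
$U{\left(T \right)} = 2$ ($U{\left(T \right)} = \left(- \frac{1}{2}\right) \left(-4\right) = 2$)
$J{\left(H,W \right)} = - 4 H$ ($J{\left(H,W \right)} = H \left(-4\right) = - 4 H$)
$J{\left(-4,\frac{3}{3} + \frac{5}{-2} \right)} \left(-9\right) U{\left(-3 \right)} = \left(-4\right) \left(-4\right) \left(-9\right) 2 = 16 \left(-9\right) 2 = \left(-144\right) 2 = -288$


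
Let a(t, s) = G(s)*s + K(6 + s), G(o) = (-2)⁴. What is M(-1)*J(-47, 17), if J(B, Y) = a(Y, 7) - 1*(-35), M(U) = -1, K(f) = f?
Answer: -160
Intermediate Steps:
G(o) = 16
a(t, s) = 6 + 17*s (a(t, s) = 16*s + (6 + s) = 6 + 17*s)
J(B, Y) = 160 (J(B, Y) = (6 + 17*7) - 1*(-35) = (6 + 119) + 35 = 125 + 35 = 160)
M(-1)*J(-47, 17) = -1*160 = -160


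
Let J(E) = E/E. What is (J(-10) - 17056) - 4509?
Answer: -21564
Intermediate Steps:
J(E) = 1
(J(-10) - 17056) - 4509 = (1 - 17056) - 4509 = -17055 - 4509 = -21564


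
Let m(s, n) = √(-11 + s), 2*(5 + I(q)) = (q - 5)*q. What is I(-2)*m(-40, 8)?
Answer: 2*I*√51 ≈ 14.283*I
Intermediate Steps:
I(q) = -5 + q*(-5 + q)/2 (I(q) = -5 + ((q - 5)*q)/2 = -5 + ((-5 + q)*q)/2 = -5 + (q*(-5 + q))/2 = -5 + q*(-5 + q)/2)
I(-2)*m(-40, 8) = (-5 + (½)*(-2)² - 5/2*(-2))*√(-11 - 40) = (-5 + (½)*4 + 5)*√(-51) = (-5 + 2 + 5)*(I*√51) = 2*(I*√51) = 2*I*√51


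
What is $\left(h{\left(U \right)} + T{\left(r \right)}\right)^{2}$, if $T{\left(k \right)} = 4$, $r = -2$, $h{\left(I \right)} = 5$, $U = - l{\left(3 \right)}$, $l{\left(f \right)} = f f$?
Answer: $81$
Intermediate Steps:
$l{\left(f \right)} = f^{2}$
$U = -9$ ($U = - 3^{2} = \left(-1\right) 9 = -9$)
$\left(h{\left(U \right)} + T{\left(r \right)}\right)^{2} = \left(5 + 4\right)^{2} = 9^{2} = 81$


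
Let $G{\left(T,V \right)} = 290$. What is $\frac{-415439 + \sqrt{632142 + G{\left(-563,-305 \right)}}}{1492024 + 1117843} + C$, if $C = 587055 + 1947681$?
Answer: $\frac{6615323424673}{2609867} + \frac{116 \sqrt{47}}{2609867} \approx 2.5347 \cdot 10^{6}$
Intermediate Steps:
$C = 2534736$
$\frac{-415439 + \sqrt{632142 + G{\left(-563,-305 \right)}}}{1492024 + 1117843} + C = \frac{-415439 + \sqrt{632142 + 290}}{1492024 + 1117843} + 2534736 = \frac{-415439 + \sqrt{632432}}{2609867} + 2534736 = \left(-415439 + 116 \sqrt{47}\right) \frac{1}{2609867} + 2534736 = \left(- \frac{415439}{2609867} + \frac{116 \sqrt{47}}{2609867}\right) + 2534736 = \frac{6615323424673}{2609867} + \frac{116 \sqrt{47}}{2609867}$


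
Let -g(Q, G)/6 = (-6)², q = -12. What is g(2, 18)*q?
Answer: 2592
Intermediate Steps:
g(Q, G) = -216 (g(Q, G) = -6*(-6)² = -6*36 = -216)
g(2, 18)*q = -216*(-12) = 2592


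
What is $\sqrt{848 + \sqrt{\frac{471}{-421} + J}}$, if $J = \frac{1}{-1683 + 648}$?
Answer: $\frac{\sqrt{17889501301200 + 145245 i \sqrt{23621968990}}}{145245} \approx 29.12 + 0.018169 i$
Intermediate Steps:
$J = - \frac{1}{1035}$ ($J = \frac{1}{-1035} = - \frac{1}{1035} \approx -0.00096618$)
$\sqrt{848 + \sqrt{\frac{471}{-421} + J}} = \sqrt{848 + \sqrt{\frac{471}{-421} - \frac{1}{1035}}} = \sqrt{848 + \sqrt{471 \left(- \frac{1}{421}\right) - \frac{1}{1035}}} = \sqrt{848 + \sqrt{- \frac{471}{421} - \frac{1}{1035}}} = \sqrt{848 + \sqrt{- \frac{487906}{435735}}} = \sqrt{848 + \frac{i \sqrt{23621968990}}{145245}}$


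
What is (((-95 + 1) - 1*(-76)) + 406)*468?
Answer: 181584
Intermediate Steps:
(((-95 + 1) - 1*(-76)) + 406)*468 = ((-94 + 76) + 406)*468 = (-18 + 406)*468 = 388*468 = 181584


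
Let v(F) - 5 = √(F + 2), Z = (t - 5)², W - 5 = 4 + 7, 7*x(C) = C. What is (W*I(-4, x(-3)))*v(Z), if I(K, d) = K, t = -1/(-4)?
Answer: -320 - 16*√393 ≈ -637.19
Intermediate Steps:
x(C) = C/7
t = ¼ (t = -1*(-¼) = ¼ ≈ 0.25000)
W = 16 (W = 5 + (4 + 7) = 5 + 11 = 16)
Z = 361/16 (Z = (¼ - 5)² = (-19/4)² = 361/16 ≈ 22.563)
v(F) = 5 + √(2 + F) (v(F) = 5 + √(F + 2) = 5 + √(2 + F))
(W*I(-4, x(-3)))*v(Z) = (16*(-4))*(5 + √(2 + 361/16)) = -64*(5 + √(393/16)) = -64*(5 + √393/4) = -320 - 16*√393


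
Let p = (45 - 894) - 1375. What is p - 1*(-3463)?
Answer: 1239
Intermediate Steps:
p = -2224 (p = -849 - 1375 = -2224)
p - 1*(-3463) = -2224 - 1*(-3463) = -2224 + 3463 = 1239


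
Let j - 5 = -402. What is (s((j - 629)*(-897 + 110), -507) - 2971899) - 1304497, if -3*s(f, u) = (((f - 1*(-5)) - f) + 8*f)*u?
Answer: 1087413073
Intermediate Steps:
j = -397 (j = 5 - 402 = -397)
s(f, u) = -u*(5 + 8*f)/3 (s(f, u) = -(((f - 1*(-5)) - f) + 8*f)*u/3 = -(((f + 5) - f) + 8*f)*u/3 = -(((5 + f) - f) + 8*f)*u/3 = -(5 + 8*f)*u/3 = -u*(5 + 8*f)/3)
(s((j - 629)*(-897 + 110), -507) - 2971899) - 1304497 = (-⅓*(-507)*(5 + 8*((-397 - 629)*(-897 + 110))) - 2971899) - 1304497 = (-⅓*(-507)*(5 + 8*(-1026*(-787))) - 2971899) - 1304497 = (-⅓*(-507)*(5 + 8*807462) - 2971899) - 1304497 = (-⅓*(-507)*(5 + 6459696) - 2971899) - 1304497 = (-⅓*(-507)*6459701 - 2971899) - 1304497 = (1091689469 - 2971899) - 1304497 = 1088717570 - 1304497 = 1087413073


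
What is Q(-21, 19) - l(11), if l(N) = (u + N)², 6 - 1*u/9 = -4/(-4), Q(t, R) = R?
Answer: -3117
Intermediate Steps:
u = 45 (u = 54 - (-36)/(-4) = 54 - (-36)*(-1)/4 = 54 - 9*1 = 54 - 9 = 45)
l(N) = (45 + N)²
Q(-21, 19) - l(11) = 19 - (45 + 11)² = 19 - 1*56² = 19 - 1*3136 = 19 - 3136 = -3117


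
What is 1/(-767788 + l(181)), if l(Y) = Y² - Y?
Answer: -1/735208 ≈ -1.3602e-6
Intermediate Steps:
1/(-767788 + l(181)) = 1/(-767788 + 181*(-1 + 181)) = 1/(-767788 + 181*180) = 1/(-767788 + 32580) = 1/(-735208) = -1/735208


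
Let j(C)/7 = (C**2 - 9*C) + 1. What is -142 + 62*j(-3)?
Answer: 15916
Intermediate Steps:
j(C) = 7 - 63*C + 7*C**2 (j(C) = 7*((C**2 - 9*C) + 1) = 7*(1 + C**2 - 9*C) = 7 - 63*C + 7*C**2)
-142 + 62*j(-3) = -142 + 62*(7 - 63*(-3) + 7*(-3)**2) = -142 + 62*(7 + 189 + 7*9) = -142 + 62*(7 + 189 + 63) = -142 + 62*259 = -142 + 16058 = 15916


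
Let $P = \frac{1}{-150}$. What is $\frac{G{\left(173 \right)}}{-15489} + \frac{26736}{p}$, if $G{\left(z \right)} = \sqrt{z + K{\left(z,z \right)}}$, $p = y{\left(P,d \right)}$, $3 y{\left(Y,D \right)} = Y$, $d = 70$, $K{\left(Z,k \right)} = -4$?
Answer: $- \frac{186351256813}{15489} \approx -1.2031 \cdot 10^{7}$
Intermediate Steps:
$P = - \frac{1}{150} \approx -0.0066667$
$y{\left(Y,D \right)} = \frac{Y}{3}$
$p = - \frac{1}{450}$ ($p = \frac{1}{3} \left(- \frac{1}{150}\right) = - \frac{1}{450} \approx -0.0022222$)
$G{\left(z \right)} = \sqrt{-4 + z}$ ($G{\left(z \right)} = \sqrt{z - 4} = \sqrt{-4 + z}$)
$\frac{G{\left(173 \right)}}{-15489} + \frac{26736}{p} = \frac{\sqrt{-4 + 173}}{-15489} + \frac{26736}{- \frac{1}{450}} = \sqrt{169} \left(- \frac{1}{15489}\right) + 26736 \left(-450\right) = 13 \left(- \frac{1}{15489}\right) - 12031200 = - \frac{13}{15489} - 12031200 = - \frac{186351256813}{15489}$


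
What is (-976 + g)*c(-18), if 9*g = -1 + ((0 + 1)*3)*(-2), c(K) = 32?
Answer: -281312/9 ≈ -31257.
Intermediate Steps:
g = -7/9 (g = (-1 + ((0 + 1)*3)*(-2))/9 = (-1 + (1*3)*(-2))/9 = (-1 + 3*(-2))/9 = (-1 - 6)/9 = (⅑)*(-7) = -7/9 ≈ -0.77778)
(-976 + g)*c(-18) = (-976 - 7/9)*32 = -8791/9*32 = -281312/9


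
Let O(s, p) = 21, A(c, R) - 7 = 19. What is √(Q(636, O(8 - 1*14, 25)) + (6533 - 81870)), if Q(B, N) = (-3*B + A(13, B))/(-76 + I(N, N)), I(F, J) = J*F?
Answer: 3*I*√1115273195/365 ≈ 274.49*I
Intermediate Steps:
A(c, R) = 26 (A(c, R) = 7 + 19 = 26)
I(F, J) = F*J
Q(B, N) = (26 - 3*B)/(-76 + N²) (Q(B, N) = (-3*B + 26)/(-76 + N*N) = (26 - 3*B)/(-76 + N²))
√(Q(636, O(8 - 1*14, 25)) + (6533 - 81870)) = √((26 - 3*636)/(-76 + 21²) + (6533 - 81870)) = √((26 - 1908)/(-76 + 441) - 75337) = √(-1882/365 - 75337) = √(-27499887/365) = 3*I*√1115273195/365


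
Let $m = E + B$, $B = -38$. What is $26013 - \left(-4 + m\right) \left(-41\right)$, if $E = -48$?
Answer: $22323$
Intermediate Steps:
$m = -86$ ($m = -48 - 38 = -86$)
$26013 - \left(-4 + m\right) \left(-41\right) = 26013 - \left(-4 - 86\right) \left(-41\right) = 26013 - \left(-90\right) \left(-41\right) = 26013 - 3690 = 22323$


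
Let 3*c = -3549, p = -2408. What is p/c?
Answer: 344/169 ≈ 2.0355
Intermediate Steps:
c = -1183 (c = (⅓)*(-3549) = -1183)
p/c = -2408/(-1183) = -2408*(-1/1183) = 344/169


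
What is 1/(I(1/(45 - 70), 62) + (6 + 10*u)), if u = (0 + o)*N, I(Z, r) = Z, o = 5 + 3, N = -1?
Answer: -25/1851 ≈ -0.013506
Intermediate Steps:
o = 8
u = -8 (u = (0 + 8)*(-1) = 8*(-1) = -8)
1/(I(1/(45 - 70), 62) + (6 + 10*u)) = 1/(1/(45 - 70) + (6 + 10*(-8))) = 1/(1/(-25) + (6 - 80)) = 1/(-1/25 - 74) = 1/(-1851/25) = -25/1851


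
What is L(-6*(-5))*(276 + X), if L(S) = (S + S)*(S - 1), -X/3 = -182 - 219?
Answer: 2573460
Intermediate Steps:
X = 1203 (X = -3*(-182 - 219) = -3*(-401) = 1203)
L(S) = 2*S*(-1 + S) (L(S) = (2*S)*(-1 + S) = 2*S*(-1 + S))
L(-6*(-5))*(276 + X) = (2*(-6*(-5))*(-1 - 6*(-5)))*(276 + 1203) = (2*30*(-1 + 30))*1479 = (2*30*29)*1479 = 1740*1479 = 2573460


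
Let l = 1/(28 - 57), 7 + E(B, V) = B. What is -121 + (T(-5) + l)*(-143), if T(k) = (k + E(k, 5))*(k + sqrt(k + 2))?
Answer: -355861/29 + 2431*I*sqrt(3) ≈ -12271.0 + 4210.6*I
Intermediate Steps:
E(B, V) = -7 + B
T(k) = (-7 + 2*k)*(k + sqrt(2 + k)) (T(k) = (k + (-7 + k))*(k + sqrt(k + 2)) = (-7 + 2*k)*(k + sqrt(2 + k)))
l = -1/29 (l = 1/(-29) = -1/29 ≈ -0.034483)
-121 + (T(-5) + l)*(-143) = -121 + (((-5)**2 - 5*sqrt(2 - 5) - 5*(-7 - 5) + sqrt(2 - 5)*(-7 - 5)) - 1/29)*(-143) = -121 + ((25 - 5*I*sqrt(3) - 5*(-12) + sqrt(-3)*(-12)) - 1/29)*(-143) = -121 + ((25 - 5*I*sqrt(3) + 60 + (I*sqrt(3))*(-12)) - 1/29)*(-143) = -121 + ((25 - 5*I*sqrt(3) + 60 - 12*I*sqrt(3)) - 1/29)*(-143) = -121 + ((85 - 17*I*sqrt(3)) - 1/29)*(-143) = -121 + (2464/29 - 17*I*sqrt(3))*(-143) = -121 + (-352352/29 + 2431*I*sqrt(3)) = -355861/29 + 2431*I*sqrt(3)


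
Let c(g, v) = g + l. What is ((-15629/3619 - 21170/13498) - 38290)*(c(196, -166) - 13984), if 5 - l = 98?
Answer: 1854824647012158/3489233 ≈ 5.3159e+8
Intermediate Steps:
l = -93 (l = 5 - 1*98 = 5 - 98 = -93)
c(g, v) = -93 + g (c(g, v) = g - 93 = -93 + g)
((-15629/3619 - 21170/13498) - 38290)*(c(196, -166) - 13984) = ((-15629/3619 - 21170/13498) - 38290)*((-93 + 196) - 13984) = ((-15629*1/3619 - 21170*1/13498) - 38290)*(103 - 13984) = ((-15629/3619 - 10585/6749) - 38290)*(-13881) = (-143787236/24424631 - 38290)*(-13881) = -935362908226/24424631*(-13881) = 1854824647012158/3489233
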